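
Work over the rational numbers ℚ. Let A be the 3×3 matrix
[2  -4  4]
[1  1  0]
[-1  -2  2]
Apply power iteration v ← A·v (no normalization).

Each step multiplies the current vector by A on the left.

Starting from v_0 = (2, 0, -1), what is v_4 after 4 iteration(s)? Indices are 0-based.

v_0 = (2, 0, -1).
v_1 = A·v_0 = (0, 2, -4).
v_2 = A·v_1 = (-24, 2, -12).
v_3 = A·v_2 = (-104, -22, -4).
v_4 = A·v_3 = (-136, -126, 140).

v_4 = (-136, -126, 140)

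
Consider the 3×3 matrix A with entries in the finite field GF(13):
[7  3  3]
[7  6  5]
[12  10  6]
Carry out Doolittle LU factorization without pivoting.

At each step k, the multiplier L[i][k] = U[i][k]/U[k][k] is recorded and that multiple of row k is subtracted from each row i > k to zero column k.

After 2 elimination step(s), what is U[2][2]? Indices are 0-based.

k=0: U[0][0]=7
  eliminate (1,0): mult=1, new row 1: (0, 3, 2); set L[1][0]=1
  eliminate (2,0): mult=11, new row 2: (0, 3, 12); set L[2][0]=11
k=1: U[1][1]=3
  eliminate (2,1): mult=1, new row 2: (0, 0, 10); set L[2][1]=1

U[2][2] = 10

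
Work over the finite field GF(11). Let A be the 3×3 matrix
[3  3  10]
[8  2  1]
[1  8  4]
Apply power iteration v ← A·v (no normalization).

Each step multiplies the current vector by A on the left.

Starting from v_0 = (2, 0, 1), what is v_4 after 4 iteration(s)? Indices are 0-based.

v_0 = (2, 0, 1).
v_1 = A·v_0 = (5, 6, 6).
v_2 = A·v_1 = (5, 3, 0).
v_3 = A·v_2 = (2, 2, 7).
v_4 = A·v_3 = (5, 5, 2).

v_4 = (5, 5, 2)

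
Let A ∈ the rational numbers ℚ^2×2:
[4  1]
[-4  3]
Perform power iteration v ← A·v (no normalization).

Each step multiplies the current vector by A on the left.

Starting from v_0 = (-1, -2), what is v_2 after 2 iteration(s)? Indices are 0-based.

v_0 = (-1, -2).
v_1 = A·v_0 = (-6, -2).
v_2 = A·v_1 = (-26, 18).

v_2 = (-26, 18)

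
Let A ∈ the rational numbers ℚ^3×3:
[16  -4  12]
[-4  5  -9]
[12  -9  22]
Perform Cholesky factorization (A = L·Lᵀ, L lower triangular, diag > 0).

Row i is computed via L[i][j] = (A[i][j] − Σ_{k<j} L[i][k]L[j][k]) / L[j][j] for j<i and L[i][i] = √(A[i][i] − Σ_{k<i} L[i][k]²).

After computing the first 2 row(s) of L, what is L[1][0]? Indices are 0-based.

Step 1: L[0][0] = √(16) = 4.
  L[1][0] = (-4) / L[0][0] = -1.
Step 2: L[1][1] = √(4) = 2.

L[1][0] = -1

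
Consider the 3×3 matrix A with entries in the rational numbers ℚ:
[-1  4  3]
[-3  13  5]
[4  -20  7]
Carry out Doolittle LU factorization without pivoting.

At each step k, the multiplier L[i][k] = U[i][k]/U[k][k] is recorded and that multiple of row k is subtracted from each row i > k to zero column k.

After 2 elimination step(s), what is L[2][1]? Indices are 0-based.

L[2][1] = -4

[col 0] pivot -1
  R1 -= 3*R0 → (0, 1, -4)  (L[1][0] := 3)
  R2 -= -4*R0 → (0, -4, 19)  (L[2][0] := -4)
[col 1] pivot 1
  R2 -= -4*R1 → (0, 0, 3)  (L[2][1] := -4)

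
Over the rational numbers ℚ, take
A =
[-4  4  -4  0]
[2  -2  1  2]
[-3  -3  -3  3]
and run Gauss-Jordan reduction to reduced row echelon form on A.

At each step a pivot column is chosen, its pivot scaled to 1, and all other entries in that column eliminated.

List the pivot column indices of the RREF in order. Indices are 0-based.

pivot columns: 0, 1, 2

pivot(0,0)=-4: scale R0 → (1, -1, 1, 0)
  clear (1,0): R1 −= (2)R0 → (0, 0, -1, 2)
  clear (2,0): R2 −= (-3)R0 → (0, -6, 0, 3)
pivot(1,1): swap R1↔R2
pivot(1,1)=-6: scale R1 → (0, 1, 0, -1/2)
  clear (0,1): R0 −= (-1)R1 → (1, 0, 1, -1/2)
pivot(2,2)=-1: scale R2 → (0, 0, 1, -2)
  clear (0,2): R0 −= (1)R2 → (1, 0, 0, 3/2)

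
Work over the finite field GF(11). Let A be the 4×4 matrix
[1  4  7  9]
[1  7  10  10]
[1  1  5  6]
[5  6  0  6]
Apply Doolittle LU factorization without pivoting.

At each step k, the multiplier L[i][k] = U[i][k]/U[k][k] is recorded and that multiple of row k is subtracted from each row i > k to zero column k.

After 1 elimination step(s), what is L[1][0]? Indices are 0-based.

L[1][0] = 1

k=0: U[0][0]=1
  eliminate (1,0): mult=1, new row 1: (0, 3, 3, 1); set L[1][0]=1
  eliminate (2,0): mult=1, new row 2: (0, 8, 9, 8); set L[2][0]=1
  eliminate (3,0): mult=5, new row 3: (0, 8, 9, 5); set L[3][0]=5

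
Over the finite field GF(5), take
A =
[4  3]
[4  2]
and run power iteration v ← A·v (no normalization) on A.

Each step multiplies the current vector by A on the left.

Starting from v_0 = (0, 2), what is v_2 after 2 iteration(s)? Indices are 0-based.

v_2 = (1, 2)

v_0 = (0, 2).
v_1 = A·v_0 = (1, 4).
v_2 = A·v_1 = (1, 2).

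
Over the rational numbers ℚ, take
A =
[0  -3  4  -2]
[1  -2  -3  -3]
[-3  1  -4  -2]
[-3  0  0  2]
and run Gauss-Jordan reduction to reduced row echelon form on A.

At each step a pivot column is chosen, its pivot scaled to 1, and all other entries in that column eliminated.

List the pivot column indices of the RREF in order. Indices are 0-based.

[1] R0 <-> R1
[1] R0 /= 1  ⇒  (1, -2, -3, -3)
     R2 -= -3·R0  ⇒  (0, -5, -13, -11)
     R3 -= -3·R0  ⇒  (0, -6, -9, -7)
[2] R1 /= -3  ⇒  (0, 1, -4/3, 2/3)
     R0 -= -2·R1  ⇒  (1, 0, -17/3, -5/3)
     R2 -= -5·R1  ⇒  (0, 0, -59/3, -23/3)
     R3 -= -6·R1  ⇒  (0, 0, -17, -3)
[3] R2 /= -59/3  ⇒  (0, 0, 1, 23/59)
     R0 -= -17/3·R2  ⇒  (1, 0, 0, 32/59)
     R1 -= -4/3·R2  ⇒  (0, 1, 0, 70/59)
     R3 -= -17·R2  ⇒  (0, 0, 0, 214/59)
[4] R3 /= 214/59  ⇒  (0, 0, 0, 1)
     R0 -= 32/59·R3  ⇒  (1, 0, 0, 0)
     R1 -= 70/59·R3  ⇒  (0, 1, 0, 0)
     R2 -= 23/59·R3  ⇒  (0, 0, 1, 0)

pivot columns: 0, 1, 2, 3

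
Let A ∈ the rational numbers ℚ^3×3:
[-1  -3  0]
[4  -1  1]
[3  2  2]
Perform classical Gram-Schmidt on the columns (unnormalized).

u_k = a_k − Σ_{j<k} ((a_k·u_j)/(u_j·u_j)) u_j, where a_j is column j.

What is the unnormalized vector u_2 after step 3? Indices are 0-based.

Step 1: u_0 = a_0 = (-1, 4, 3).
Step 2: u_1 = a_1 − (5/26)·u_0 = (-73/26, -23/13, 37/26).
Step 3: u_2 = a_2 − (5/13)·u_0 − (28/339)·u_1 = (209/339, -133/339, 247/339).

u_2 = (209/339, -133/339, 247/339)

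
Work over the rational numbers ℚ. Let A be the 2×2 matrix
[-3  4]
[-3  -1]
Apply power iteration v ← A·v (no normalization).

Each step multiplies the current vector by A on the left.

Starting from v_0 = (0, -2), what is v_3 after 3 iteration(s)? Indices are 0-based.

v_0 = (0, -2).
v_1 = A·v_0 = (-8, 2).
v_2 = A·v_1 = (32, 22).
v_3 = A·v_2 = (-8, -118).

v_3 = (-8, -118)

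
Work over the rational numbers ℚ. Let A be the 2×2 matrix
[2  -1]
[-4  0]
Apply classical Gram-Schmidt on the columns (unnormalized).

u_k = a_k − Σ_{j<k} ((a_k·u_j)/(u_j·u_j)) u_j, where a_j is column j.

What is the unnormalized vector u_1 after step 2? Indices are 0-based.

u_1 = (-4/5, -2/5)

Step 1: u_0 = a_0 = (2, -4).
Step 2: u_1 = a_1 − (-1/10)·u_0 = (-4/5, -2/5).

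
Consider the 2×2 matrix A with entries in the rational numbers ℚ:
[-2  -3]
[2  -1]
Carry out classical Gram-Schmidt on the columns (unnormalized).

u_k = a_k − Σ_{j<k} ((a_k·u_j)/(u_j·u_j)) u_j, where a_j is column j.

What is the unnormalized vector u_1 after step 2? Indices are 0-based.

u_1 = (-2, -2)

Step 1: u_0 = a_0 = (-2, 2).
Step 2: u_1 = a_1 − (1/2)·u_0 = (-2, -2).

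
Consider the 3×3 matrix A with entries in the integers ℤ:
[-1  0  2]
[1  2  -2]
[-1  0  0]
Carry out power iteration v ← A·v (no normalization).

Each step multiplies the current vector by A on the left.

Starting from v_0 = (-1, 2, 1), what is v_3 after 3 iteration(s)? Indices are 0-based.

v_3 = (-5, 11, 1)

v_0 = (-1, 2, 1).
v_1 = A·v_0 = (3, 1, 1).
v_2 = A·v_1 = (-1, 3, -3).
v_3 = A·v_2 = (-5, 11, 1).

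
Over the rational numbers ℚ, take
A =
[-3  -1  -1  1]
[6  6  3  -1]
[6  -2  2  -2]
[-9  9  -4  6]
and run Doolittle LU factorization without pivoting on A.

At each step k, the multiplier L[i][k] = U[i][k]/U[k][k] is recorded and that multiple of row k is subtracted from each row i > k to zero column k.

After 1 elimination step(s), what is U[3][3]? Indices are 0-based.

U[3][3] = 3

k=0: U[0][0]=-3
  eliminate (1,0): mult=-2, new row 1: (0, 4, 1, 1); set L[1][0]=-2
  eliminate (2,0): mult=-2, new row 2: (0, -4, 0, 0); set L[2][0]=-2
  eliminate (3,0): mult=3, new row 3: (0, 12, -1, 3); set L[3][0]=3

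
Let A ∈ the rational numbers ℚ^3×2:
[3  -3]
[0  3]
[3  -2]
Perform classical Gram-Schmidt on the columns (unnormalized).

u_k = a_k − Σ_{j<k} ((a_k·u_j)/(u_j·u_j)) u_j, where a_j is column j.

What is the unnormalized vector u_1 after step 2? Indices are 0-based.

u_1 = (-1/2, 3, 1/2)

Step 1: u_0 = a_0 = (3, 0, 3).
Step 2: u_1 = a_1 − (-5/6)·u_0 = (-1/2, 3, 1/2).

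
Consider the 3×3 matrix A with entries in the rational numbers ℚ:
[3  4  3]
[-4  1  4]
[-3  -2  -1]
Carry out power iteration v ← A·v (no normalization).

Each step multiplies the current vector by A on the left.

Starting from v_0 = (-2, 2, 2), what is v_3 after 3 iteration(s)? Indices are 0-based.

v_0 = (-2, 2, 2).
v_1 = A·v_0 = (8, 18, 0).
v_2 = A·v_1 = (96, -14, -60).
v_3 = A·v_2 = (52, -638, -200).

v_3 = (52, -638, -200)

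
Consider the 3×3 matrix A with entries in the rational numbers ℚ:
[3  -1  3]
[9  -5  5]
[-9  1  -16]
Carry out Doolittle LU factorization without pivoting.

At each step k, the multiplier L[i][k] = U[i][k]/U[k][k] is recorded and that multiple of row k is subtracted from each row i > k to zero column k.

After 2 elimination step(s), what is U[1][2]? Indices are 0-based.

k=0: U[0][0]=3
  eliminate (1,0): mult=3, new row 1: (0, -2, -4); set L[1][0]=3
  eliminate (2,0): mult=-3, new row 2: (0, -2, -7); set L[2][0]=-3
k=1: U[1][1]=-2
  eliminate (2,1): mult=1, new row 2: (0, 0, -3); set L[2][1]=1

U[1][2] = -4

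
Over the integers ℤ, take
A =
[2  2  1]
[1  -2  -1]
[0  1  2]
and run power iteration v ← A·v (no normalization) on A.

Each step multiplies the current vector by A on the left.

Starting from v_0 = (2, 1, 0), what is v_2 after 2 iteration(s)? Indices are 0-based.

v_2 = (13, 5, 2)

v_0 = (2, 1, 0).
v_1 = A·v_0 = (6, 0, 1).
v_2 = A·v_1 = (13, 5, 2).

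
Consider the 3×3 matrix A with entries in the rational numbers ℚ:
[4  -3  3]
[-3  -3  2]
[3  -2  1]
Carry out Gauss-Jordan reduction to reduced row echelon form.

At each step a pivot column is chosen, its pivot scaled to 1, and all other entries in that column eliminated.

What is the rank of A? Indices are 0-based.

rank = 3

step 1: normalize row 0 (÷4) = (1, -3/4, 3/4)
  row 1: subtract -3×row0 = (0, -21/4, 17/4)
  row 2: subtract 3×row0 = (0, 1/4, -5/4)
step 2: normalize row 1 (÷-21/4) = (0, 1, -17/21)
  row 0: subtract -3/4×row1 = (1, 0, 1/7)
  row 2: subtract 1/4×row1 = (0, 0, -22/21)
step 3: normalize row 2 (÷-22/21) = (0, 0, 1)
  row 0: subtract 1/7×row2 = (1, 0, 0)
  row 1: subtract -17/21×row2 = (0, 1, 0)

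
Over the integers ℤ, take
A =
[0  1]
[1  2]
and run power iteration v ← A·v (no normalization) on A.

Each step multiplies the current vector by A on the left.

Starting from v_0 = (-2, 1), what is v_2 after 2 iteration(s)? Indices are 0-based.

v_2 = (0, 1)

v_0 = (-2, 1).
v_1 = A·v_0 = (1, 0).
v_2 = A·v_1 = (0, 1).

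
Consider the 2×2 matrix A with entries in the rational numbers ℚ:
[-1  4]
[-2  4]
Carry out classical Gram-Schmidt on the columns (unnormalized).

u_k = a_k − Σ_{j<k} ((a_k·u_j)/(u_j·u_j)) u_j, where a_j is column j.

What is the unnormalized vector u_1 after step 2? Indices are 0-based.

u_1 = (8/5, -4/5)

Step 1: u_0 = a_0 = (-1, -2).
Step 2: u_1 = a_1 − (-12/5)·u_0 = (8/5, -4/5).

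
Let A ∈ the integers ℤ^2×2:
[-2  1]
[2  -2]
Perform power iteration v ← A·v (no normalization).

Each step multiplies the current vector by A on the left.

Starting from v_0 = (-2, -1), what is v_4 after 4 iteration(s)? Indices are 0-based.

v_4 = (-88, 124)

v_0 = (-2, -1).
v_1 = A·v_0 = (3, -2).
v_2 = A·v_1 = (-8, 10).
v_3 = A·v_2 = (26, -36).
v_4 = A·v_3 = (-88, 124).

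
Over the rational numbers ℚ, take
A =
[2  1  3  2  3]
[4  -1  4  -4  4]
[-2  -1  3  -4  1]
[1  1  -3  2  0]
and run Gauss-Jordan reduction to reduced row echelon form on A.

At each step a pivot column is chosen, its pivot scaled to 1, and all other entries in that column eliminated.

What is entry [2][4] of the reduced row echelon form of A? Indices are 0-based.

M[2][4] = 3/7

step 1: normalize row 0 (÷2) = (1, 1/2, 3/2, 1, 3/2)
  row 1: subtract 4×row0 = (0, -3, -2, -8, -2)
  row 2: subtract -2×row0 = (0, 0, 6, -2, 4)
  row 3: subtract 1×row0 = (0, 1/2, -9/2, 1, -3/2)
step 2: normalize row 1 (÷-3) = (0, 1, 2/3, 8/3, 2/3)
  row 0: subtract 1/2×row1 = (1, 0, 7/6, -1/3, 7/6)
  row 3: subtract 1/2×row1 = (0, 0, -29/6, -1/3, -11/6)
step 3: normalize row 2 (÷6) = (0, 0, 1, -1/3, 2/3)
  row 0: subtract 7/6×row2 = (1, 0, 0, 1/18, 7/18)
  row 1: subtract 2/3×row2 = (0, 1, 0, 26/9, 2/9)
  row 3: subtract -29/6×row2 = (0, 0, 0, -35/18, 25/18)
step 4: normalize row 3 (÷-35/18) = (0, 0, 0, 1, -5/7)
  row 0: subtract 1/18×row3 = (1, 0, 0, 0, 3/7)
  row 1: subtract 26/9×row3 = (0, 1, 0, 0, 16/7)
  row 2: subtract -1/3×row3 = (0, 0, 1, 0, 3/7)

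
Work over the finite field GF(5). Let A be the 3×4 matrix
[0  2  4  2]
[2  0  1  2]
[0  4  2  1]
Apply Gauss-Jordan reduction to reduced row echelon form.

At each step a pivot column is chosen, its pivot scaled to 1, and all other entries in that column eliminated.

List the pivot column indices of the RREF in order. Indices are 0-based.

[1] R0 <-> R1
[1] R0 /= 2  ⇒  (1, 0, 3, 1)
[2] R1 /= 2  ⇒  (0, 1, 2, 1)
     R2 -= 4·R1  ⇒  (0, 0, 4, 2)
[3] R2 /= 4  ⇒  (0, 0, 1, 3)
     R0 -= 3·R2  ⇒  (1, 0, 0, 2)
     R1 -= 2·R2  ⇒  (0, 1, 0, 0)

pivot columns: 0, 1, 2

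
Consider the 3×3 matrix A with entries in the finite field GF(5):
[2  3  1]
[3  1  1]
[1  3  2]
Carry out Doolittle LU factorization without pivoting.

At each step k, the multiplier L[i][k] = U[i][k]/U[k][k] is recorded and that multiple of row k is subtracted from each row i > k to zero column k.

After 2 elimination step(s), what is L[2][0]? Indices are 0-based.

k=0: U[0][0]=2
  eliminate (1,0): mult=4, new row 1: (0, 4, 2); set L[1][0]=4
  eliminate (2,0): mult=3, new row 2: (0, 4, 4); set L[2][0]=3
k=1: U[1][1]=4
  eliminate (2,1): mult=1, new row 2: (0, 0, 2); set L[2][1]=1

L[2][0] = 3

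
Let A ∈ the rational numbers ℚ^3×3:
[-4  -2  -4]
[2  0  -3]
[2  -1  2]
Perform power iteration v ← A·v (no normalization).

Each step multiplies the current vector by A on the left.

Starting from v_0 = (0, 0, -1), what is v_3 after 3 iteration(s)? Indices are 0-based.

v_0 = (0, 0, -1).
v_1 = A·v_0 = (4, 3, -2).
v_2 = A·v_1 = (-14, 14, 1).
v_3 = A·v_2 = (24, -31, -40).

v_3 = (24, -31, -40)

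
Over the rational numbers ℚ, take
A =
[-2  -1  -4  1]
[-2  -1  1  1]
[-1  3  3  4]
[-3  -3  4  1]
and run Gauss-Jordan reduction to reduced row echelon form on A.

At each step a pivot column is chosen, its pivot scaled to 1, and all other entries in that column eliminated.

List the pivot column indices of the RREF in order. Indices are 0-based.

pivot columns: 0, 1, 2, 3

[1] R0 /= -2  ⇒  (1, 1/2, 2, -1/2)
     R1 -= -2·R0  ⇒  (0, 0, 5, 0)
     R2 -= -1·R0  ⇒  (0, 7/2, 5, 7/2)
     R3 -= -3·R0  ⇒  (0, -3/2, 10, -1/2)
[2] R1 <-> R2
[2] R1 /= 7/2  ⇒  (0, 1, 10/7, 1)
     R0 -= 1/2·R1  ⇒  (1, 0, 9/7, -1)
     R3 -= -3/2·R1  ⇒  (0, 0, 85/7, 1)
[3] R2 /= 5  ⇒  (0, 0, 1, 0)
     R0 -= 9/7·R2  ⇒  (1, 0, 0, -1)
     R1 -= 10/7·R2  ⇒  (0, 1, 0, 1)
     R3 -= 85/7·R2  ⇒  (0, 0, 0, 1)
[4] R3 /= 1  ⇒  (0, 0, 0, 1)
     R0 -= -1·R3  ⇒  (1, 0, 0, 0)
     R1 -= 1·R3  ⇒  (0, 1, 0, 0)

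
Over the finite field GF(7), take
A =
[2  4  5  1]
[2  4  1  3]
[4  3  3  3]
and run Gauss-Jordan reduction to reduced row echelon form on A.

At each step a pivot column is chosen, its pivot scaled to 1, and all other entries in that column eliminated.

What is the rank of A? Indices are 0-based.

rank = 3

step 1: normalize row 0 (÷2) = (1, 2, 6, 4)
  row 1: subtract 2×row0 = (0, 0, 3, 2)
  row 2: subtract 4×row0 = (0, 2, 0, 1)
step 2: exchange rows 1,2
step 2: normalize row 1 (÷2) = (0, 1, 0, 4)
  row 0: subtract 2×row1 = (1, 0, 6, 3)
step 3: normalize row 2 (÷3) = (0, 0, 1, 3)
  row 0: subtract 6×row2 = (1, 0, 0, 6)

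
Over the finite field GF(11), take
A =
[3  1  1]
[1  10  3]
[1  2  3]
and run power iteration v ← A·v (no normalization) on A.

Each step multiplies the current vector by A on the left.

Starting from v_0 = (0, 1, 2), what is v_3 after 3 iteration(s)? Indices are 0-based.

v_3 = (4, 1, 1)

v_0 = (0, 1, 2).
v_1 = A·v_0 = (3, 5, 8).
v_2 = A·v_1 = (0, 0, 4).
v_3 = A·v_2 = (4, 1, 1).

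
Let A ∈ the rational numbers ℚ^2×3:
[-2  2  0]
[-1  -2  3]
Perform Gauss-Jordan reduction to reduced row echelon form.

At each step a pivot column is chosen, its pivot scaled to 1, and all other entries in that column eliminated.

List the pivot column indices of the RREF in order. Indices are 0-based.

pivot columns: 0, 1

pivot(0,0)=-2: scale R0 → (1, -1, 0)
  clear (1,0): R1 −= (-1)R0 → (0, -3, 3)
pivot(1,1)=-3: scale R1 → (0, 1, -1)
  clear (0,1): R0 −= (-1)R1 → (1, 0, -1)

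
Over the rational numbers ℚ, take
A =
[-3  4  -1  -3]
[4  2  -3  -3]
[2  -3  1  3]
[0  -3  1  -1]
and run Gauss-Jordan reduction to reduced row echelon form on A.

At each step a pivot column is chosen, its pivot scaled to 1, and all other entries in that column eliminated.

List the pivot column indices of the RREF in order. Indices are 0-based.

[1] R0 /= -3  ⇒  (1, -4/3, 1/3, 1)
     R1 -= 4·R0  ⇒  (0, 22/3, -13/3, -7)
     R2 -= 2·R0  ⇒  (0, -1/3, 1/3, 1)
[2] R1 /= 22/3  ⇒  (0, 1, -13/22, -21/22)
     R0 -= -4/3·R1  ⇒  (1, 0, -5/11, -3/11)
     R2 -= -1/3·R1  ⇒  (0, 0, 3/22, 15/22)
     R3 -= -3·R1  ⇒  (0, 0, -17/22, -85/22)
[3] R2 /= 3/22  ⇒  (0, 0, 1, 5)
     R0 -= -5/11·R2  ⇒  (1, 0, 0, 2)
     R1 -= -13/22·R2  ⇒  (0, 1, 0, 2)
     R3 -= -17/22·R2  ⇒  (0, 0, 0, 0)
column 3 empty below row 3

pivot columns: 0, 1, 2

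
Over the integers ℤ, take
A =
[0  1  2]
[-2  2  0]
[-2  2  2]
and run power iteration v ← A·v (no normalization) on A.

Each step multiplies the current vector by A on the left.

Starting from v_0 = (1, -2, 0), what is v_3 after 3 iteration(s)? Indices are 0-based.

v_0 = (1, -2, 0).
v_1 = A·v_0 = (-2, -6, -6).
v_2 = A·v_1 = (-18, -8, -20).
v_3 = A·v_2 = (-48, 20, -20).

v_3 = (-48, 20, -20)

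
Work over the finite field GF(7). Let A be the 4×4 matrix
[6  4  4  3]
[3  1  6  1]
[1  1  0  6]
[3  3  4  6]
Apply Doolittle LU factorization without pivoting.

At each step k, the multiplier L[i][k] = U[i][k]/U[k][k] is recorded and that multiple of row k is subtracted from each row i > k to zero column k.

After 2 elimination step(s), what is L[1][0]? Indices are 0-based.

L[1][0] = 4

k=0: U[0][0]=6
  eliminate (1,0): mult=4, new row 1: (0, 6, 4, 3); set L[1][0]=4
  eliminate (2,0): mult=6, new row 2: (0, 5, 4, 2); set L[2][0]=6
  eliminate (3,0): mult=4, new row 3: (0, 1, 2, 1); set L[3][0]=4
k=1: U[1][1]=6
  eliminate (2,1): mult=2, new row 2: (0, 0, 3, 3); set L[2][1]=2
  eliminate (3,1): mult=6, new row 3: (0, 0, 6, 4); set L[3][1]=6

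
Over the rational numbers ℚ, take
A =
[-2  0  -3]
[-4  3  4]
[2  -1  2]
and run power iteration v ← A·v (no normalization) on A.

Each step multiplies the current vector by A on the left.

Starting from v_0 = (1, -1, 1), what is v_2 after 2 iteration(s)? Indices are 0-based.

v_2 = (-5, 31, 3)

v_0 = (1, -1, 1).
v_1 = A·v_0 = (-5, -3, 5).
v_2 = A·v_1 = (-5, 31, 3).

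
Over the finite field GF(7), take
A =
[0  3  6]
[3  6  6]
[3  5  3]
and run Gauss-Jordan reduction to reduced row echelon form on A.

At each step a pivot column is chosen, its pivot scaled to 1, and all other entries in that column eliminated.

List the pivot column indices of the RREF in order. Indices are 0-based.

pivot(0,0): swap R0↔R1
pivot(0,0)=3: scale R0 → (1, 2, 2)
  clear (2,0): R2 −= (3)R0 → (0, 6, 4)
pivot(1,1)=3: scale R1 → (0, 1, 2)
  clear (0,1): R0 −= (2)R1 → (1, 0, 5)
  clear (2,1): R2 −= (6)R1 → (0, 0, 6)
pivot(2,2)=6: scale R2 → (0, 0, 1)
  clear (0,2): R0 −= (5)R2 → (1, 0, 0)
  clear (1,2): R1 −= (2)R2 → (0, 1, 0)

pivot columns: 0, 1, 2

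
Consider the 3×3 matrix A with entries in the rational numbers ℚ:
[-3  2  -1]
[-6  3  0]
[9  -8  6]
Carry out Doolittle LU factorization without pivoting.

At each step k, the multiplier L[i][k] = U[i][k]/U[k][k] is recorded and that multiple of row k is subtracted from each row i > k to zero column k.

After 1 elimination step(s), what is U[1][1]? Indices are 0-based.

U[1][1] = -1

[col 0] pivot -3
  R1 -= 2*R0 → (0, -1, 2)  (L[1][0] := 2)
  R2 -= -3*R0 → (0, -2, 3)  (L[2][0] := -3)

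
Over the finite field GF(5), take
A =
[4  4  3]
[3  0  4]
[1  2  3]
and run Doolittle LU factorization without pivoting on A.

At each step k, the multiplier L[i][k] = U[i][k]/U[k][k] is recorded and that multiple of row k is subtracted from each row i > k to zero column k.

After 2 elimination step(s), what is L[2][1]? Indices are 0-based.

[col 0] pivot 4
  R1 -= 2*R0 → (0, 2, 3)  (L[1][0] := 2)
  R2 -= 4*R0 → (0, 1, 1)  (L[2][0] := 4)
[col 1] pivot 2
  R2 -= 3*R1 → (0, 0, 2)  (L[2][1] := 3)

L[2][1] = 3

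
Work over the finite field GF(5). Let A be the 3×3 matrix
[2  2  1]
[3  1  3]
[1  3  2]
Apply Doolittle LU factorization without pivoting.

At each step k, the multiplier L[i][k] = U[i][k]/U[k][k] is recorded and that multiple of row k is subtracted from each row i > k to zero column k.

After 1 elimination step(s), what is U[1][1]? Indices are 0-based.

Step 1: pivot at (0,0) is 2.
  row1 ← row1 − (4)·row0  ⇒  L[1][0]=4, U row1=(0, 3, 4)
  row2 ← row2 − (3)·row0  ⇒  L[2][0]=3, U row2=(0, 2, 4)

U[1][1] = 3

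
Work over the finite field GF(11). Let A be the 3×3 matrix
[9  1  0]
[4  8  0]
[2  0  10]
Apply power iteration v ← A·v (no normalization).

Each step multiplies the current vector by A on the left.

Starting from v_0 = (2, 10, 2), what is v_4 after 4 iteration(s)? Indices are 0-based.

v_4 = (4, 2, 9)

v_0 = (2, 10, 2).
v_1 = A·v_0 = (6, 0, 2).
v_2 = A·v_1 = (10, 2, 10).
v_3 = A·v_2 = (4, 1, 10).
v_4 = A·v_3 = (4, 2, 9).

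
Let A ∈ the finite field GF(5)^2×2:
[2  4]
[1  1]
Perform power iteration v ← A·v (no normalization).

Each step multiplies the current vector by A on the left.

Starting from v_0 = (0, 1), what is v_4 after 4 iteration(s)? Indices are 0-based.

v_4 = (1, 1)

v_0 = (0, 1).
v_1 = A·v_0 = (4, 1).
v_2 = A·v_1 = (2, 0).
v_3 = A·v_2 = (4, 2).
v_4 = A·v_3 = (1, 1).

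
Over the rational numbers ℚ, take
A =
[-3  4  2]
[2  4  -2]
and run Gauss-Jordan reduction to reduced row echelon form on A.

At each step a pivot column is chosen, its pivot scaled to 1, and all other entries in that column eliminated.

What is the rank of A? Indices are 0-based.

pivot(0,0)=-3: scale R0 → (1, -4/3, -2/3)
  clear (1,0): R1 −= (2)R0 → (0, 20/3, -2/3)
pivot(1,1)=20/3: scale R1 → (0, 1, -1/10)
  clear (0,1): R0 −= (-4/3)R1 → (1, 0, -4/5)

rank = 2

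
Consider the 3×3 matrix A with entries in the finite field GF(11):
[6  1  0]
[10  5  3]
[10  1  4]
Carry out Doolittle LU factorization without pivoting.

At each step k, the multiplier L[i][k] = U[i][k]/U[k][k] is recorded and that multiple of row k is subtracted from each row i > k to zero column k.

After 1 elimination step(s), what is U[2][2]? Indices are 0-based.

[col 0] pivot 6
  R1 -= 9*R0 → (0, 7, 3)  (L[1][0] := 9)
  R2 -= 9*R0 → (0, 3, 4)  (L[2][0] := 9)

U[2][2] = 4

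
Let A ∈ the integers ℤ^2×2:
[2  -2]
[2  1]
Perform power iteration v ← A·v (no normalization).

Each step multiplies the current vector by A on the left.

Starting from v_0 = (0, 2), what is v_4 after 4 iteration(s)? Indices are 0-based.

v_4 = (36, -54)

v_0 = (0, 2).
v_1 = A·v_0 = (-4, 2).
v_2 = A·v_1 = (-12, -6).
v_3 = A·v_2 = (-12, -30).
v_4 = A·v_3 = (36, -54).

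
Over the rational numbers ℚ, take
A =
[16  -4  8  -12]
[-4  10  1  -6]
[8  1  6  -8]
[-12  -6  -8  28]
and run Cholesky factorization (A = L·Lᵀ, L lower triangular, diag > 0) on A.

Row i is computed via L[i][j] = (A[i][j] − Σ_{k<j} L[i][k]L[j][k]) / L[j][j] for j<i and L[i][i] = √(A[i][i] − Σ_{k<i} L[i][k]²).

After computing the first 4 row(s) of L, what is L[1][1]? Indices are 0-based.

Step 1: L[0][0] = √(16) = 4.
  L[1][0] = (-4) / L[0][0] = -1.
Step 2: L[1][1] = √(9) = 3.
  L[2][0] = (8) / L[0][0] = 2.
  L[2][1] = (3) / L[1][1] = 1.
Step 3: L[2][2] = √(1) = 1.
  L[3][0] = (-12) / L[0][0] = -3.
  L[3][1] = (-9) / L[1][1] = -3.
  L[3][2] = (1) / L[2][2] = 1.
Step 4: L[3][3] = √(9) = 3.

L[1][1] = 3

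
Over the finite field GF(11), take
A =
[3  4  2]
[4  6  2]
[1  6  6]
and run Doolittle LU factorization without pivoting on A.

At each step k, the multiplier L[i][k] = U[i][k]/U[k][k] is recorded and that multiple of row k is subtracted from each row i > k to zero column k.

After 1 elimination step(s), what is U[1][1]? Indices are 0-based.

U[1][1] = 8

k=0: U[0][0]=3
  eliminate (1,0): mult=5, new row 1: (0, 8, 3); set L[1][0]=5
  eliminate (2,0): mult=4, new row 2: (0, 1, 9); set L[2][0]=4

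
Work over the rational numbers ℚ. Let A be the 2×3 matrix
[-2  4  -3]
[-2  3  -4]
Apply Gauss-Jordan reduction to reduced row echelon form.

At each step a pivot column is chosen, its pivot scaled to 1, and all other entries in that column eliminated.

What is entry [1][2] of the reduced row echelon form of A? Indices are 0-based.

step 1: normalize row 0 (÷-2) = (1, -2, 3/2)
  row 1: subtract -2×row0 = (0, -1, -1)
step 2: normalize row 1 (÷-1) = (0, 1, 1)
  row 0: subtract -2×row1 = (1, 0, 7/2)

M[1][2] = 1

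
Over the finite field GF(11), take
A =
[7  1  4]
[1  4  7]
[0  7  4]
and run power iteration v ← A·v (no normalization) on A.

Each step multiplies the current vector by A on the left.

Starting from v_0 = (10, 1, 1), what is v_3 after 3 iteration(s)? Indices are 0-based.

v_0 = (10, 1, 1).
v_1 = A·v_0 = (9, 10, 0).
v_2 = A·v_1 = (7, 5, 4).
v_3 = A·v_2 = (4, 0, 7).

v_3 = (4, 0, 7)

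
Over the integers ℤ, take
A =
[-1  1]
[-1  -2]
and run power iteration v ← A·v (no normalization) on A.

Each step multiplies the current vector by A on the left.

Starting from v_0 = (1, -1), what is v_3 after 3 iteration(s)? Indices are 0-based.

v_3 = (-3, -3)

v_0 = (1, -1).
v_1 = A·v_0 = (-2, 1).
v_2 = A·v_1 = (3, 0).
v_3 = A·v_2 = (-3, -3).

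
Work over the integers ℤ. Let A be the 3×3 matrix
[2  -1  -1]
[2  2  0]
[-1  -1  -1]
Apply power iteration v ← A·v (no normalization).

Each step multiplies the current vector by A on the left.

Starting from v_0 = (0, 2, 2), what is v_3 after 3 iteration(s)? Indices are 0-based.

v_3 = (-20, -16, 4)

v_0 = (0, 2, 2).
v_1 = A·v_0 = (-4, 4, -4).
v_2 = A·v_1 = (-8, 0, 4).
v_3 = A·v_2 = (-20, -16, 4).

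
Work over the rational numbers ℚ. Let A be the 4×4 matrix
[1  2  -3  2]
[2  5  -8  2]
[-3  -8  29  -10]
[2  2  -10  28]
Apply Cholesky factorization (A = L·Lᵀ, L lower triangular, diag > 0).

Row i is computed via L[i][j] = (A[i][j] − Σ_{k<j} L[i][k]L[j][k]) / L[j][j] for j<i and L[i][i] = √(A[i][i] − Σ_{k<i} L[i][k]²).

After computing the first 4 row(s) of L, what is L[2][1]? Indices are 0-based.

L[2][1] = -2

Step 1: L[0][0] = √(1) = 1.
  L[1][0] = (2) / L[0][0] = 2.
Step 2: L[1][1] = √(1) = 1.
  L[2][0] = (-3) / L[0][0] = -3.
  L[2][1] = (-2) / L[1][1] = -2.
Step 3: L[2][2] = √(16) = 4.
  L[3][0] = (2) / L[0][0] = 2.
  L[3][1] = (-2) / L[1][1] = -2.
  L[3][2] = (-8) / L[2][2] = -2.
Step 4: L[3][3] = √(16) = 4.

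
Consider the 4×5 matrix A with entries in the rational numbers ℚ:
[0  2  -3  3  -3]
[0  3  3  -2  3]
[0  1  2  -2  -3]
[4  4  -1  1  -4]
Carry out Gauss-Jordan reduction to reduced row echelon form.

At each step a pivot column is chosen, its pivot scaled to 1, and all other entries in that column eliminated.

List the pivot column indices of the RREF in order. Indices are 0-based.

pivot columns: 0, 1, 2, 3

step 1: exchange rows 0,3
step 1: normalize row 0 (÷4) = (1, 1, -1/4, 1/4, -1)
step 2: normalize row 1 (÷3) = (0, 1, 1, -2/3, 1)
  row 0: subtract 1×row1 = (1, 0, -5/4, 11/12, -2)
  row 2: subtract 1×row1 = (0, 0, 1, -4/3, -4)
  row 3: subtract 2×row1 = (0, 0, -5, 13/3, -5)
step 3: normalize row 2 (÷1) = (0, 0, 1, -4/3, -4)
  row 0: subtract -5/4×row2 = (1, 0, 0, -3/4, -7)
  row 1: subtract 1×row2 = (0, 1, 0, 2/3, 5)
  row 3: subtract -5×row2 = (0, 0, 0, -7/3, -25)
step 4: normalize row 3 (÷-7/3) = (0, 0, 0, 1, 75/7)
  row 0: subtract -3/4×row3 = (1, 0, 0, 0, 29/28)
  row 1: subtract 2/3×row3 = (0, 1, 0, 0, -15/7)
  row 2: subtract -4/3×row3 = (0, 0, 1, 0, 72/7)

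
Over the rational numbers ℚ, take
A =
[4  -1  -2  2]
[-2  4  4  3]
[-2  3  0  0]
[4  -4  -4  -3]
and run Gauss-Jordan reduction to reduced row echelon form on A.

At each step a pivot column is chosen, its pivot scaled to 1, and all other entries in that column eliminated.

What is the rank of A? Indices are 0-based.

rank = 4

[1] R0 /= 4  ⇒  (1, -1/4, -1/2, 1/2)
     R1 -= -2·R0  ⇒  (0, 7/2, 3, 4)
     R2 -= -2·R0  ⇒  (0, 5/2, -1, 1)
     R3 -= 4·R0  ⇒  (0, -3, -2, -5)
[2] R1 /= 7/2  ⇒  (0, 1, 6/7, 8/7)
     R0 -= -1/4·R1  ⇒  (1, 0, -2/7, 11/14)
     R2 -= 5/2·R1  ⇒  (0, 0, -22/7, -13/7)
     R3 -= -3·R1  ⇒  (0, 0, 4/7, -11/7)
[3] R2 /= -22/7  ⇒  (0, 0, 1, 13/22)
     R0 -= -2/7·R2  ⇒  (1, 0, 0, 21/22)
     R1 -= 6/7·R2  ⇒  (0, 1, 0, 7/11)
     R3 -= 4/7·R2  ⇒  (0, 0, 0, -21/11)
[4] R3 /= -21/11  ⇒  (0, 0, 0, 1)
     R0 -= 21/22·R3  ⇒  (1, 0, 0, 0)
     R1 -= 7/11·R3  ⇒  (0, 1, 0, 0)
     R2 -= 13/22·R3  ⇒  (0, 0, 1, 0)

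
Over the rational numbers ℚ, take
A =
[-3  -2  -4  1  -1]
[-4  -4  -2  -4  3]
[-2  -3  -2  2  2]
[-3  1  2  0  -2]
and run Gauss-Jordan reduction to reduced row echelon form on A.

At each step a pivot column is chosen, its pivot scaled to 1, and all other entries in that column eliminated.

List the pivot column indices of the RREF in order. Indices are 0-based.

pivot columns: 0, 1, 2, 3

pivot(0,0)=-3: scale R0 → (1, 2/3, 4/3, -1/3, 1/3)
  clear (1,0): R1 −= (-4)R0 → (0, -4/3, 10/3, -16/3, 13/3)
  clear (2,0): R2 −= (-2)R0 → (0, -5/3, 2/3, 4/3, 8/3)
  clear (3,0): R3 −= (-3)R0 → (0, 3, 6, -1, -1)
pivot(1,1)=-4/3: scale R1 → (0, 1, -5/2, 4, -13/4)
  clear (0,1): R0 −= (2/3)R1 → (1, 0, 3, -3, 5/2)
  clear (2,1): R2 −= (-5/3)R1 → (0, 0, -7/2, 8, -11/4)
  clear (3,1): R3 −= (3)R1 → (0, 0, 27/2, -13, 35/4)
pivot(2,2)=-7/2: scale R2 → (0, 0, 1, -16/7, 11/14)
  clear (0,2): R0 −= (3)R2 → (1, 0, 0, 27/7, 1/7)
  clear (1,2): R1 −= (-5/2)R2 → (0, 1, 0, -12/7, -9/7)
  clear (3,2): R3 −= (27/2)R2 → (0, 0, 0, 125/7, -13/7)
pivot(3,3)=125/7: scale R3 → (0, 0, 0, 1, -13/125)
  clear (0,3): R0 −= (27/7)R3 → (1, 0, 0, 0, 68/125)
  clear (1,3): R1 −= (-12/7)R3 → (0, 1, 0, 0, -183/125)
  clear (2,3): R2 −= (-16/7)R3 → (0, 0, 1, 0, 137/250)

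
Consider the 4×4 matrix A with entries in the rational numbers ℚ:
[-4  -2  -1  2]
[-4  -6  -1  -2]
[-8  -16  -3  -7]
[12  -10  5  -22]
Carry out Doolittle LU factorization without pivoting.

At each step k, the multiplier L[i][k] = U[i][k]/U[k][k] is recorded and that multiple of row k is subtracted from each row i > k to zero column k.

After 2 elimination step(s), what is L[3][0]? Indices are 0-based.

[col 0] pivot -4
  R1 -= 1*R0 → (0, -4, 0, -4)  (L[1][0] := 1)
  R2 -= 2*R0 → (0, -12, -1, -11)  (L[2][0] := 2)
  R3 -= -3*R0 → (0, -16, 2, -16)  (L[3][0] := -3)
[col 1] pivot -4
  R2 -= 3*R1 → (0, 0, -1, 1)  (L[2][1] := 3)
  R3 -= 4*R1 → (0, 0, 2, 0)  (L[3][1] := 4)

L[3][0] = -3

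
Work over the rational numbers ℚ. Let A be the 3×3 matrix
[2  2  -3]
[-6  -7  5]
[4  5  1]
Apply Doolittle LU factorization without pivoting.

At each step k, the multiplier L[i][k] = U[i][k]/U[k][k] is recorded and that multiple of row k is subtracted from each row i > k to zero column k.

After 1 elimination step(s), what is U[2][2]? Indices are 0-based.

U[2][2] = 7

k=0: U[0][0]=2
  eliminate (1,0): mult=-3, new row 1: (0, -1, -4); set L[1][0]=-3
  eliminate (2,0): mult=2, new row 2: (0, 1, 7); set L[2][0]=2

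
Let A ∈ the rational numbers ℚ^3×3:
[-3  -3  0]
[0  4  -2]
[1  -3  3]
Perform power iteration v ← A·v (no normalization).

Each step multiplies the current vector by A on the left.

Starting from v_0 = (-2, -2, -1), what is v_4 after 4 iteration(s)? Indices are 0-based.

v_0 = (-2, -2, -1).
v_1 = A·v_0 = (12, -6, 1).
v_2 = A·v_1 = (-18, -26, 33).
v_3 = A·v_2 = (132, -170, 159).
v_4 = A·v_3 = (114, -998, 1119).

v_4 = (114, -998, 1119)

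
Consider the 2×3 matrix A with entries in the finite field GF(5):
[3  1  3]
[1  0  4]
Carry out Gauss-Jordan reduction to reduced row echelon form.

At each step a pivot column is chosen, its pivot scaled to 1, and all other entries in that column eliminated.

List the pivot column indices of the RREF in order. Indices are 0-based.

pivot columns: 0, 1

[1] R0 /= 3  ⇒  (1, 2, 1)
     R1 -= 1·R0  ⇒  (0, 3, 3)
[2] R1 /= 3  ⇒  (0, 1, 1)
     R0 -= 2·R1  ⇒  (1, 0, 4)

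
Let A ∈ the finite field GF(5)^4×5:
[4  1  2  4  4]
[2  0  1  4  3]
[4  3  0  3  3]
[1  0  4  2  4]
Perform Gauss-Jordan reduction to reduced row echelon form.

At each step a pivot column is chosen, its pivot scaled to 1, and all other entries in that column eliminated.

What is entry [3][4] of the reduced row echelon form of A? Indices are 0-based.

[1] R0 /= 4  ⇒  (1, 4, 3, 1, 1)
     R1 -= 2·R0  ⇒  (0, 2, 0, 2, 1)
     R2 -= 4·R0  ⇒  (0, 2, 3, 4, 4)
     R3 -= 1·R0  ⇒  (0, 1, 1, 1, 3)
[2] R1 /= 2  ⇒  (0, 1, 0, 1, 3)
     R0 -= 4·R1  ⇒  (1, 0, 3, 2, 4)
     R2 -= 2·R1  ⇒  (0, 0, 3, 2, 3)
     R3 -= 1·R1  ⇒  (0, 0, 1, 0, 0)
[3] R2 /= 3  ⇒  (0, 0, 1, 4, 1)
     R0 -= 3·R2  ⇒  (1, 0, 0, 0, 1)
     R3 -= 1·R2  ⇒  (0, 0, 0, 1, 4)
[4] R3 /= 1  ⇒  (0, 0, 0, 1, 4)
     R1 -= 1·R3  ⇒  (0, 1, 0, 0, 4)
     R2 -= 4·R3  ⇒  (0, 0, 1, 0, 0)

M[3][4] = 4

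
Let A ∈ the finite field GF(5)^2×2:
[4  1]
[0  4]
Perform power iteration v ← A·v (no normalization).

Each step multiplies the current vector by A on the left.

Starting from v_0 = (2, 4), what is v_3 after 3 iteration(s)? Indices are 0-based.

v_3 = (0, 1)

v_0 = (2, 4).
v_1 = A·v_0 = (2, 1).
v_2 = A·v_1 = (4, 4).
v_3 = A·v_2 = (0, 1).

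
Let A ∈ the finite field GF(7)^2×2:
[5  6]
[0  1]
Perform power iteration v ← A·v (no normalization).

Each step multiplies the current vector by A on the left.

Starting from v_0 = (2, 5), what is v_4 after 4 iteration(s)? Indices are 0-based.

v_0 = (2, 5).
v_1 = A·v_0 = (5, 5).
v_2 = A·v_1 = (6, 5).
v_3 = A·v_2 = (4, 5).
v_4 = A·v_3 = (1, 5).

v_4 = (1, 5)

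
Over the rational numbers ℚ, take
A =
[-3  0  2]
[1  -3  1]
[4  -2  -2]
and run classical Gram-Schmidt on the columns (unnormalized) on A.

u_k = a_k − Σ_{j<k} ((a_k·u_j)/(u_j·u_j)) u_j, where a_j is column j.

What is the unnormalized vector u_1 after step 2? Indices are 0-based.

u_1 = (-33/26, -67/26, -4/13)

Step 1: u_0 = a_0 = (-3, 1, 4).
Step 2: u_1 = a_1 − (-11/26)·u_0 = (-33/26, -67/26, -4/13).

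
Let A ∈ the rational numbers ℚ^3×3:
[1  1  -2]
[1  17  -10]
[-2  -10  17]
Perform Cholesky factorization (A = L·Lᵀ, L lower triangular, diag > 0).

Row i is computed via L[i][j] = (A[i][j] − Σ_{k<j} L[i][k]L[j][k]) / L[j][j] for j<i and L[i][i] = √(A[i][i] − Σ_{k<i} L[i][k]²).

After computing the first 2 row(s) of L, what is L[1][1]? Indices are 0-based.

L[1][1] = 4

Step 1: L[0][0] = √(1) = 1.
  L[1][0] = (1) / L[0][0] = 1.
Step 2: L[1][1] = √(16) = 4.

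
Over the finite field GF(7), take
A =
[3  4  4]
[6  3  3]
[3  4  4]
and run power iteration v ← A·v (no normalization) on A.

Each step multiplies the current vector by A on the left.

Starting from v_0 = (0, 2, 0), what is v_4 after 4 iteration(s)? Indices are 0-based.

v_0 = (0, 2, 0).
v_1 = A·v_0 = (1, 6, 1).
v_2 = A·v_1 = (3, 6, 3).
v_3 = A·v_2 = (3, 3, 3).
v_4 = A·v_3 = (5, 1, 5).

v_4 = (5, 1, 5)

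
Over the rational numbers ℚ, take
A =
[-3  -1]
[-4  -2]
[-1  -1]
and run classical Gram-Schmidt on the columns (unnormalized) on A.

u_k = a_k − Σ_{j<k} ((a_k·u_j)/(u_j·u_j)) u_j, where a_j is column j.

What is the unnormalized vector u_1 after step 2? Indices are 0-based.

Step 1: u_0 = a_0 = (-3, -4, -1).
Step 2: u_1 = a_1 − (6/13)·u_0 = (5/13, -2/13, -7/13).

u_1 = (5/13, -2/13, -7/13)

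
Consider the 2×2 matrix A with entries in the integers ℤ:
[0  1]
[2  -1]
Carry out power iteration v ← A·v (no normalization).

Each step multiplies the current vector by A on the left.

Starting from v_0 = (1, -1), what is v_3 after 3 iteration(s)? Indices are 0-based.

v_3 = (-5, 11)

v_0 = (1, -1).
v_1 = A·v_0 = (-1, 3).
v_2 = A·v_1 = (3, -5).
v_3 = A·v_2 = (-5, 11).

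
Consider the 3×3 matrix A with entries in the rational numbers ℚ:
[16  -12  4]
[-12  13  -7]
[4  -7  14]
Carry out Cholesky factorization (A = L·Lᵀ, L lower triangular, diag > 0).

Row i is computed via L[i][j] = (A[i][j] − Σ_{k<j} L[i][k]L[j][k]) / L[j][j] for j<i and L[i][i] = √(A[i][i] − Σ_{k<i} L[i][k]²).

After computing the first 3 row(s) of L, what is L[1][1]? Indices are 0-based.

Step 1: L[0][0] = √(16) = 4.
  L[1][0] = (-12) / L[0][0] = -3.
Step 2: L[1][1] = √(4) = 2.
  L[2][0] = (4) / L[0][0] = 1.
  L[2][1] = (-4) / L[1][1] = -2.
Step 3: L[2][2] = √(9) = 3.

L[1][1] = 2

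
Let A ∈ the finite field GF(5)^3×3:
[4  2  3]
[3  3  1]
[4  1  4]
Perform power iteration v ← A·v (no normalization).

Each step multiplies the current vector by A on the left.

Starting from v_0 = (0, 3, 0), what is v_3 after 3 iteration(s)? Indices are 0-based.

v_0 = (0, 3, 0).
v_1 = A·v_0 = (1, 4, 3).
v_2 = A·v_1 = (1, 3, 0).
v_3 = A·v_2 = (0, 2, 2).

v_3 = (0, 2, 2)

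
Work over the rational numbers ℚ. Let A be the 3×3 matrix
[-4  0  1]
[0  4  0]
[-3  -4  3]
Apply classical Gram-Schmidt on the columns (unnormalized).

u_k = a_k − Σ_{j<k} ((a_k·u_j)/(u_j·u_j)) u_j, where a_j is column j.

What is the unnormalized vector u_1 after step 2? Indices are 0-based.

Step 1: u_0 = a_0 = (-4, 0, -3).
Step 2: u_1 = a_1 − (12/25)·u_0 = (48/25, 4, -64/25).

u_1 = (48/25, 4, -64/25)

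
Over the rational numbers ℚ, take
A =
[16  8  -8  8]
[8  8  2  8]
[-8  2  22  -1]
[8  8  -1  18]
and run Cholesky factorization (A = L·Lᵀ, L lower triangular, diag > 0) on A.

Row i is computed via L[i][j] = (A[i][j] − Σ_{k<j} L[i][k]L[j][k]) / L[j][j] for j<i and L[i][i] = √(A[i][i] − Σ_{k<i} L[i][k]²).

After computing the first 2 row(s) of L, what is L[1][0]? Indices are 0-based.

L[1][0] = 2

Step 1: L[0][0] = √(16) = 4.
  L[1][0] = (8) / L[0][0] = 2.
Step 2: L[1][1] = √(4) = 2.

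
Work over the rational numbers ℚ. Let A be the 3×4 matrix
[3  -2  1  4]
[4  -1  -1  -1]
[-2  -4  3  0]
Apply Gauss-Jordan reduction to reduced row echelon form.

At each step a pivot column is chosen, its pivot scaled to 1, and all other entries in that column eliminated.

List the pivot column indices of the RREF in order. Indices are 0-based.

pivot(0,0)=3: scale R0 → (1, -2/3, 1/3, 4/3)
  clear (1,0): R1 −= (4)R0 → (0, 5/3, -7/3, -19/3)
  clear (2,0): R2 −= (-2)R0 → (0, -16/3, 11/3, 8/3)
pivot(1,1)=5/3: scale R1 → (0, 1, -7/5, -19/5)
  clear (0,1): R0 −= (-2/3)R1 → (1, 0, -3/5, -6/5)
  clear (2,1): R2 −= (-16/3)R1 → (0, 0, -19/5, -88/5)
pivot(2,2)=-19/5: scale R2 → (0, 0, 1, 88/19)
  clear (0,2): R0 −= (-3/5)R2 → (1, 0, 0, 30/19)
  clear (1,2): R1 −= (-7/5)R2 → (0, 1, 0, 51/19)

pivot columns: 0, 1, 2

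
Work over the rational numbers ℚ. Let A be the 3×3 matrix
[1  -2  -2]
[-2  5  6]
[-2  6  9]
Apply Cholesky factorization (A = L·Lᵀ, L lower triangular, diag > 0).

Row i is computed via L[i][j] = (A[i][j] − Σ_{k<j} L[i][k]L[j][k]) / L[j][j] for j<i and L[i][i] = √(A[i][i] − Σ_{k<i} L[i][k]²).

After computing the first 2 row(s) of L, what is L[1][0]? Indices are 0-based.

Step 1: L[0][0] = √(1) = 1.
  L[1][0] = (-2) / L[0][0] = -2.
Step 2: L[1][1] = √(1) = 1.

L[1][0] = -2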